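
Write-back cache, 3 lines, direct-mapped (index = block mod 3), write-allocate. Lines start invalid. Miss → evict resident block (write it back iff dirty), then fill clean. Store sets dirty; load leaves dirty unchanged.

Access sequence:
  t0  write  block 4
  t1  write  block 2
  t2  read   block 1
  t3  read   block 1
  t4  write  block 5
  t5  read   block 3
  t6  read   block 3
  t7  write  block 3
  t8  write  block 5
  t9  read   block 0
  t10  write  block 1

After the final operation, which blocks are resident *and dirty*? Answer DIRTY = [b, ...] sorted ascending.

DIRTY = [1, 5]

0: W B4 → L1 miss [D]
1: W B2 → L2 miss [D]
2: R B1 → L1 miss wb→B4 [-]
3: R B1 → L1 hit [-]
4: W B5 → L2 miss wb→B2 [D]
5: R B3 → L0 miss [-]
6: R B3 → L0 hit [-]
7: W B3 → L0 hit [D]
8: W B5 → L2 hit [D]
9: R B0 → L0 miss wb→B3 [-]
10: W B1 → L1 hit [D]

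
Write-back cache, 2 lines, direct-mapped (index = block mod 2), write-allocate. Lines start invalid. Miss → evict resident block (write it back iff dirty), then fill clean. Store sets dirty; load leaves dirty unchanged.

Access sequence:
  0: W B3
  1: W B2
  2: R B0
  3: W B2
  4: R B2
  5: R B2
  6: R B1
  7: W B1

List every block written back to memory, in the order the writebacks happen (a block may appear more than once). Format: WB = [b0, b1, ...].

  0 | W B3 → L1 miss [D]
  1 | W B2 → L0 miss [D]
  2 | R B0 → L0 miss wb→B2 [-]
  3 | W B2 → L0 miss [D]
  4 | R B2 → L0 hit [D]
  5 | R B2 → L0 hit [D]
  6 | R B1 → L1 miss wb→B3 [-]
  7 | W B1 → L1 hit [D]

WB = [2, 3]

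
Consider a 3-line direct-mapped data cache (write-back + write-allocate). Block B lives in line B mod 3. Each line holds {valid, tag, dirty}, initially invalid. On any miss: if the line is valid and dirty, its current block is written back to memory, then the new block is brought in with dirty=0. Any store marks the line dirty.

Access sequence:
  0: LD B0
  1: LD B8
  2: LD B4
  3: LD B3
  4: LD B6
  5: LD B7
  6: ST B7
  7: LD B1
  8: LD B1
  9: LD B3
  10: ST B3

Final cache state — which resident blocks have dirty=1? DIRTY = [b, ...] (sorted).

  0 | R B0 → L0 miss [-]
  1 | R B8 → L2 miss [-]
  2 | R B4 → L1 miss [-]
  3 | R B3 → L0 miss [-]
  4 | R B6 → L0 miss [-]
  5 | R B7 → L1 miss [-]
  6 | W B7 → L1 hit [D]
  7 | R B1 → L1 miss wb→B7 [-]
  8 | R B1 → L1 hit [-]
  9 | R B3 → L0 miss [-]
  10 | W B3 → L0 hit [D]

DIRTY = [3]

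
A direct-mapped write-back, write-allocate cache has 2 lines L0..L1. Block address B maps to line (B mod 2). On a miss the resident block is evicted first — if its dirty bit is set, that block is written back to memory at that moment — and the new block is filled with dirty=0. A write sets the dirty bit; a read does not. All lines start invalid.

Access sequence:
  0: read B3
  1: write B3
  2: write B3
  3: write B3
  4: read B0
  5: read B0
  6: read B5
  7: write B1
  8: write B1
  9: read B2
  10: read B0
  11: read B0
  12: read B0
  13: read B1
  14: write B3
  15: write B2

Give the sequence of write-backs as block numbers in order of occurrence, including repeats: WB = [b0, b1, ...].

WB = [3, 1]

0: R B3 → L1 miss [-]
1: W B3 → L1 hit [D]
2: W B3 → L1 hit [D]
3: W B3 → L1 hit [D]
4: R B0 → L0 miss [-]
5: R B0 → L0 hit [-]
6: R B5 → L1 miss wb→B3 [-]
7: W B1 → L1 miss [D]
8: W B1 → L1 hit [D]
9: R B2 → L0 miss [-]
10: R B0 → L0 miss [-]
11: R B0 → L0 hit [-]
12: R B0 → L0 hit [-]
13: R B1 → L1 hit [D]
14: W B3 → L1 miss wb→B1 [D]
15: W B2 → L0 miss [D]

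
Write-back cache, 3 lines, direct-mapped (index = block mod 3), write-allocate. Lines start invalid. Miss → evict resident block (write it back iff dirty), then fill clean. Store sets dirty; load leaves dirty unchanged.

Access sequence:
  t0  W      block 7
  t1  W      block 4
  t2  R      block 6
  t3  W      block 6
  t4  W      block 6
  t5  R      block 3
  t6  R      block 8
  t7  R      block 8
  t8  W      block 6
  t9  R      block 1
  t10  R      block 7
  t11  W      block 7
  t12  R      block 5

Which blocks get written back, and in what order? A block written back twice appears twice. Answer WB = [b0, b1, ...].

  0 | W B7 → L1 miss [D]
  1 | W B4 → L1 miss wb→B7 [D]
  2 | R B6 → L0 miss [-]
  3 | W B6 → L0 hit [D]
  4 | W B6 → L0 hit [D]
  5 | R B3 → L0 miss wb→B6 [-]
  6 | R B8 → L2 miss [-]
  7 | R B8 → L2 hit [-]
  8 | W B6 → L0 miss [D]
  9 | R B1 → L1 miss wb→B4 [-]
  10 | R B7 → L1 miss [-]
  11 | W B7 → L1 hit [D]
  12 | R B5 → L2 miss [-]

WB = [7, 6, 4]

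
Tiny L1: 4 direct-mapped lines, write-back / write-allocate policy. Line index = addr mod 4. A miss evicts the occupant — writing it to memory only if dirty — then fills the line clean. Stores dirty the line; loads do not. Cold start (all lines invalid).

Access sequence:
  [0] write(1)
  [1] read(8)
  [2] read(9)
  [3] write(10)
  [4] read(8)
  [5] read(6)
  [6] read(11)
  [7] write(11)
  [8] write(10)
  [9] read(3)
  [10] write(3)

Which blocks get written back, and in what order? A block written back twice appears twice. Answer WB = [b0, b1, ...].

0: W B1 -> L1 miss  d=D]
1: R B8 -> L0 miss  d=-]
2: R B9 -> L1 miss wb->B1  d=-]
3: W B10 -> L2 miss  d=D]
4: R B8 -> L0 hit  d=-]
5: R B6 -> L2 miss wb->B10  d=-]
6: R B11 -> L3 miss  d=-]
7: W B11 -> L3 hit  d=D]
8: W B10 -> L2 miss  d=D]
9: R B3 -> L3 miss wb->B11  d=-]
10: W B3 -> L3 hit  d=D]

WB = [1, 10, 11]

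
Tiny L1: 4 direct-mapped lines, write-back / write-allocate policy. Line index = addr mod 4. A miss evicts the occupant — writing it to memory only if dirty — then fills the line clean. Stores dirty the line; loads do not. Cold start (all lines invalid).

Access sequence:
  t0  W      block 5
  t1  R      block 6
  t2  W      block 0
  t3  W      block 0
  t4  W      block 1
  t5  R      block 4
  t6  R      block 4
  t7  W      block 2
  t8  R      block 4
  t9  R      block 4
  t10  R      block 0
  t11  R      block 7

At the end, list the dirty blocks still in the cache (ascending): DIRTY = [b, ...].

DIRTY = [1, 2]

  0 | W B5 → L1 miss [D]
  1 | R B6 → L2 miss [-]
  2 | W B0 → L0 miss [D]
  3 | W B0 → L0 hit [D]
  4 | W B1 → L1 miss wb→B5 [D]
  5 | R B4 → L0 miss wb→B0 [-]
  6 | R B4 → L0 hit [-]
  7 | W B2 → L2 miss [D]
  8 | R B4 → L0 hit [-]
  9 | R B4 → L0 hit [-]
  10 | R B0 → L0 miss [-]
  11 | R B7 → L3 miss [-]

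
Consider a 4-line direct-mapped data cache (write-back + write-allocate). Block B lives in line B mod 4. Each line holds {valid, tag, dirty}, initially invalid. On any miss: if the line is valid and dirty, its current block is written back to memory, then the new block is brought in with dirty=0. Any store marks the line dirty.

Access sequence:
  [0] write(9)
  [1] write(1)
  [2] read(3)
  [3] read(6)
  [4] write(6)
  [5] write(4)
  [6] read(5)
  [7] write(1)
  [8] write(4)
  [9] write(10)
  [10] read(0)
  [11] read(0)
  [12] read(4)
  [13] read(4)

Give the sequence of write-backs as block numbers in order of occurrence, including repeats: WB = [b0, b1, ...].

WB = [9, 1, 6, 4]

0: W B9 → L1 miss [D]
1: W B1 → L1 miss wb→B9 [D]
2: R B3 → L3 miss [-]
3: R B6 → L2 miss [-]
4: W B6 → L2 hit [D]
5: W B4 → L0 miss [D]
6: R B5 → L1 miss wb→B1 [-]
7: W B1 → L1 miss [D]
8: W B4 → L0 hit [D]
9: W B10 → L2 miss wb→B6 [D]
10: R B0 → L0 miss wb→B4 [-]
11: R B0 → L0 hit [-]
12: R B4 → L0 miss [-]
13: R B4 → L0 hit [-]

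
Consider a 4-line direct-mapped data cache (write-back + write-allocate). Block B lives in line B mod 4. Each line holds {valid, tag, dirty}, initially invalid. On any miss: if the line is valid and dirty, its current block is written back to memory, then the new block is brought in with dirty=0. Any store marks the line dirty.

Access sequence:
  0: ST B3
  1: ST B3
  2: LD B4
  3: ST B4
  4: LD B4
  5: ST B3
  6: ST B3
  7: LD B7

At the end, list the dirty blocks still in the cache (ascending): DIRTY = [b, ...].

0: W B3 -> L3 miss  d=D]
1: W B3 -> L3 hit  d=D]
2: R B4 -> L0 miss  d=-]
3: W B4 -> L0 hit  d=D]
4: R B4 -> L0 hit  d=D]
5: W B3 -> L3 hit  d=D]
6: W B3 -> L3 hit  d=D]
7: R B7 -> L3 miss wb->B3  d=-]

DIRTY = [4]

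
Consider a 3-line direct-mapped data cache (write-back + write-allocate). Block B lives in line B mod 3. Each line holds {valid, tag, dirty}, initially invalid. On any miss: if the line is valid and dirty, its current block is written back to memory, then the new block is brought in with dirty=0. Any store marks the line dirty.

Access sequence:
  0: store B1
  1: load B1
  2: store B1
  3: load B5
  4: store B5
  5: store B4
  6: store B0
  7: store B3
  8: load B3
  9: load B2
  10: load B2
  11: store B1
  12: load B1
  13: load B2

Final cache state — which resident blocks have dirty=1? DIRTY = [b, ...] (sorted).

0: W B1 -> L1 miss  d=D]
1: R B1 -> L1 hit  d=D]
2: W B1 -> L1 hit  d=D]
3: R B5 -> L2 miss  d=-]
4: W B5 -> L2 hit  d=D]
5: W B4 -> L1 miss wb->B1  d=D]
6: W B0 -> L0 miss  d=D]
7: W B3 -> L0 miss wb->B0  d=D]
8: R B3 -> L0 hit  d=D]
9: R B2 -> L2 miss wb->B5  d=-]
10: R B2 -> L2 hit  d=-]
11: W B1 -> L1 miss wb->B4  d=D]
12: R B1 -> L1 hit  d=D]
13: R B2 -> L2 hit  d=-]

DIRTY = [1, 3]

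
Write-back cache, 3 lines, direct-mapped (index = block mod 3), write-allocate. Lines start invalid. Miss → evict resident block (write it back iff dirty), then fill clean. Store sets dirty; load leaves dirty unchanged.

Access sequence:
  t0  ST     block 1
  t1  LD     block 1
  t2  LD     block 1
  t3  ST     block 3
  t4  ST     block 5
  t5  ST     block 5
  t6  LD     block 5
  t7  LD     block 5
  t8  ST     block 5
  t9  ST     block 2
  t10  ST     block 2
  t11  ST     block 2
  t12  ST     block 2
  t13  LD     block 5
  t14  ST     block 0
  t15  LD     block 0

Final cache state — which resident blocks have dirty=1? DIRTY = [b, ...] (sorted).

0: W B1 -> L1 miss  d=D]
1: R B1 -> L1 hit  d=D]
2: R B1 -> L1 hit  d=D]
3: W B3 -> L0 miss  d=D]
4: W B5 -> L2 miss  d=D]
5: W B5 -> L2 hit  d=D]
6: R B5 -> L2 hit  d=D]
7: R B5 -> L2 hit  d=D]
8: W B5 -> L2 hit  d=D]
9: W B2 -> L2 miss wb->B5  d=D]
10: W B2 -> L2 hit  d=D]
11: W B2 -> L2 hit  d=D]
12: W B2 -> L2 hit  d=D]
13: R B5 -> L2 miss wb->B2  d=-]
14: W B0 -> L0 miss wb->B3  d=D]
15: R B0 -> L0 hit  d=D]

DIRTY = [0, 1]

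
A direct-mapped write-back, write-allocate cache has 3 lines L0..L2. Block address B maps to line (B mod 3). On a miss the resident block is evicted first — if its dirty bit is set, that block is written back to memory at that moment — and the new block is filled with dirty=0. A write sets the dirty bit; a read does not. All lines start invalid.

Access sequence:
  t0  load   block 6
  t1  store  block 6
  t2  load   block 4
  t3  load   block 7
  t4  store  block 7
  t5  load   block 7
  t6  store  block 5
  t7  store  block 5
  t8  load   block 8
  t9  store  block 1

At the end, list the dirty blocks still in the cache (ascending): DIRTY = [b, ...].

  0 | R B6 → L0 miss [-]
  1 | W B6 → L0 hit [D]
  2 | R B4 → L1 miss [-]
  3 | R B7 → L1 miss [-]
  4 | W B7 → L1 hit [D]
  5 | R B7 → L1 hit [D]
  6 | W B5 → L2 miss [D]
  7 | W B5 → L2 hit [D]
  8 | R B8 → L2 miss wb→B5 [-]
  9 | W B1 → L1 miss wb→B7 [D]

DIRTY = [1, 6]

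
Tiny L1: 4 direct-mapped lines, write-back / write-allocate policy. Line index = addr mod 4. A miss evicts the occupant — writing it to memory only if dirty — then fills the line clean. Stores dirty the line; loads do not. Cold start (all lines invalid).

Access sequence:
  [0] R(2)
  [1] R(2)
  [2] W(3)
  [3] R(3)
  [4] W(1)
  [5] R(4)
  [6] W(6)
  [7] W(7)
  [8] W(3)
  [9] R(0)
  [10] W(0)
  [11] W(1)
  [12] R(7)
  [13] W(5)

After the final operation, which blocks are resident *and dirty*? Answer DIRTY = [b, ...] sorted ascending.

DIRTY = [0, 5, 6]

0: R B2 → L2 miss [-]
1: R B2 → L2 hit [-]
2: W B3 → L3 miss [D]
3: R B3 → L3 hit [D]
4: W B1 → L1 miss [D]
5: R B4 → L0 miss [-]
6: W B6 → L2 miss [D]
7: W B7 → L3 miss wb→B3 [D]
8: W B3 → L3 miss wb→B7 [D]
9: R B0 → L0 miss [-]
10: W B0 → L0 hit [D]
11: W B1 → L1 hit [D]
12: R B7 → L3 miss wb→B3 [-]
13: W B5 → L1 miss wb→B1 [D]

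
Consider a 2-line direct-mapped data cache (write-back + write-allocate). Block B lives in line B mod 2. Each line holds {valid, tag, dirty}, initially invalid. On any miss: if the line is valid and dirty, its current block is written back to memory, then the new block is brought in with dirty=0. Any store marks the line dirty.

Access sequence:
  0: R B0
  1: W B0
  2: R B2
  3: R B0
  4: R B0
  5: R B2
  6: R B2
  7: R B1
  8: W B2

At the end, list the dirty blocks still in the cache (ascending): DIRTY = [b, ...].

DIRTY = [2]

  0 | R B0 → L0 miss [-]
  1 | W B0 → L0 hit [D]
  2 | R B2 → L0 miss wb→B0 [-]
  3 | R B0 → L0 miss [-]
  4 | R B0 → L0 hit [-]
  5 | R B2 → L0 miss [-]
  6 | R B2 → L0 hit [-]
  7 | R B1 → L1 miss [-]
  8 | W B2 → L0 hit [D]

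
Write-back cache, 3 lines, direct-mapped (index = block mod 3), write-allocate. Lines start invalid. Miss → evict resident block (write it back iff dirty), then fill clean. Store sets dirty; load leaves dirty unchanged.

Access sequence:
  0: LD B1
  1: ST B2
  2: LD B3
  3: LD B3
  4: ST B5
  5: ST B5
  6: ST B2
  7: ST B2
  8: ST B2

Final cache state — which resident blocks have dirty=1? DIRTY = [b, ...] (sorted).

DIRTY = [2]

  0 | R B1 → L1 miss [-]
  1 | W B2 → L2 miss [D]
  2 | R B3 → L0 miss [-]
  3 | R B3 → L0 hit [-]
  4 | W B5 → L2 miss wb→B2 [D]
  5 | W B5 → L2 hit [D]
  6 | W B2 → L2 miss wb→B5 [D]
  7 | W B2 → L2 hit [D]
  8 | W B2 → L2 hit [D]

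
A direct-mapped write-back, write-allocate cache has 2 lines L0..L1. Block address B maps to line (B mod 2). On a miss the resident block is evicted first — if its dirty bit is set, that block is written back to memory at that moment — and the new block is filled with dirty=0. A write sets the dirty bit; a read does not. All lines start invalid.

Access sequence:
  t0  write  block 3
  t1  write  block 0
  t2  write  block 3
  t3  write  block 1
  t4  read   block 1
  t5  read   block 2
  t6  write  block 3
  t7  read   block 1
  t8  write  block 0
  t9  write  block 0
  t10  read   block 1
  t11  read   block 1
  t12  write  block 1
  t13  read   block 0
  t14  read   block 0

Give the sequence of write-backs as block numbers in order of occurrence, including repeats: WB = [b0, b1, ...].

WB = [3, 0, 1, 3]

0: W B3 → L1 miss [D]
1: W B0 → L0 miss [D]
2: W B3 → L1 hit [D]
3: W B1 → L1 miss wb→B3 [D]
4: R B1 → L1 hit [D]
5: R B2 → L0 miss wb→B0 [-]
6: W B3 → L1 miss wb→B1 [D]
7: R B1 → L1 miss wb→B3 [-]
8: W B0 → L0 miss [D]
9: W B0 → L0 hit [D]
10: R B1 → L1 hit [-]
11: R B1 → L1 hit [-]
12: W B1 → L1 hit [D]
13: R B0 → L0 hit [D]
14: R B0 → L0 hit [D]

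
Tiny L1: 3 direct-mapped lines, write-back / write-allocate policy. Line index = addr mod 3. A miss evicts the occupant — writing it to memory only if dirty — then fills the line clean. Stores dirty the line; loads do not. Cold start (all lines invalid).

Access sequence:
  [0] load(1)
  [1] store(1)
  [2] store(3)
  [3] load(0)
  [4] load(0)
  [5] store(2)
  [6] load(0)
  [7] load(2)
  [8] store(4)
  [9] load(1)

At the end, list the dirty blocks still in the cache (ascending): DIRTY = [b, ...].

0: R B1 -> L1 miss  d=-]
1: W B1 -> L1 hit  d=D]
2: W B3 -> L0 miss  d=D]
3: R B0 -> L0 miss wb->B3  d=-]
4: R B0 -> L0 hit  d=-]
5: W B2 -> L2 miss  d=D]
6: R B0 -> L0 hit  d=-]
7: R B2 -> L2 hit  d=D]
8: W B4 -> L1 miss wb->B1  d=D]
9: R B1 -> L1 miss wb->B4  d=-]

DIRTY = [2]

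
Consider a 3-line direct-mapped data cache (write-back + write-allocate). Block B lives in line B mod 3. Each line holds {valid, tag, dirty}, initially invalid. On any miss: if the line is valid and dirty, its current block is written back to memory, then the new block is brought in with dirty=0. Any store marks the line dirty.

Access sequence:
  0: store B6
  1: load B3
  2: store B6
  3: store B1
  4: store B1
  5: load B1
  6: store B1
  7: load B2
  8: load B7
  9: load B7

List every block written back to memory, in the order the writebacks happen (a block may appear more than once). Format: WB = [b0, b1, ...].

WB = [6, 1]

0: W B6 -> L0 miss  d=D]
1: R B3 -> L0 miss wb->B6  d=-]
2: W B6 -> L0 miss  d=D]
3: W B1 -> L1 miss  d=D]
4: W B1 -> L1 hit  d=D]
5: R B1 -> L1 hit  d=D]
6: W B1 -> L1 hit  d=D]
7: R B2 -> L2 miss  d=-]
8: R B7 -> L1 miss wb->B1  d=-]
9: R B7 -> L1 hit  d=-]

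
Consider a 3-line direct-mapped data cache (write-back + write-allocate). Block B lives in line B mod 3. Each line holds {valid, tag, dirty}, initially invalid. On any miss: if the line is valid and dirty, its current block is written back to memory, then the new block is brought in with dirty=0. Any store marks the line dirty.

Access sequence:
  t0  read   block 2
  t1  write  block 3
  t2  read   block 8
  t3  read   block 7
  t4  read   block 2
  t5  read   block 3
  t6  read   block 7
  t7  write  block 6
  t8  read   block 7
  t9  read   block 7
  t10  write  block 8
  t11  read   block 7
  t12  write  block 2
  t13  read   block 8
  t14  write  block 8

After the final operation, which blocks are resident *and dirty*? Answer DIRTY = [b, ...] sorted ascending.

0: R B2 → L2 miss [-]
1: W B3 → L0 miss [D]
2: R B8 → L2 miss [-]
3: R B7 → L1 miss [-]
4: R B2 → L2 miss [-]
5: R B3 → L0 hit [D]
6: R B7 → L1 hit [-]
7: W B6 → L0 miss wb→B3 [D]
8: R B7 → L1 hit [-]
9: R B7 → L1 hit [-]
10: W B8 → L2 miss [D]
11: R B7 → L1 hit [-]
12: W B2 → L2 miss wb→B8 [D]
13: R B8 → L2 miss wb→B2 [-]
14: W B8 → L2 hit [D]

DIRTY = [6, 8]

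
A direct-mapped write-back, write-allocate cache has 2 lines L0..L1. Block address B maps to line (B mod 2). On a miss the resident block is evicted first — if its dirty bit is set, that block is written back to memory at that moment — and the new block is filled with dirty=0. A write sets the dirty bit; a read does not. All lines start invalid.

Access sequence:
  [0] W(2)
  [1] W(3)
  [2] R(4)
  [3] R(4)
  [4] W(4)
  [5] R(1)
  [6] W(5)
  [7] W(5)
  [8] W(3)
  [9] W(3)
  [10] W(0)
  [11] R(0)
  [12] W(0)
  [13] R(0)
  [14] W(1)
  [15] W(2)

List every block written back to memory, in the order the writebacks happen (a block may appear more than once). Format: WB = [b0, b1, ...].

  0 | W B2 → L0 miss [D]
  1 | W B3 → L1 miss [D]
  2 | R B4 → L0 miss wb→B2 [-]
  3 | R B4 → L0 hit [-]
  4 | W B4 → L0 hit [D]
  5 | R B1 → L1 miss wb→B3 [-]
  6 | W B5 → L1 miss [D]
  7 | W B5 → L1 hit [D]
  8 | W B3 → L1 miss wb→B5 [D]
  9 | W B3 → L1 hit [D]
  10 | W B0 → L0 miss wb→B4 [D]
  11 | R B0 → L0 hit [D]
  12 | W B0 → L0 hit [D]
  13 | R B0 → L0 hit [D]
  14 | W B1 → L1 miss wb→B3 [D]
  15 | W B2 → L0 miss wb→B0 [D]

WB = [2, 3, 5, 4, 3, 0]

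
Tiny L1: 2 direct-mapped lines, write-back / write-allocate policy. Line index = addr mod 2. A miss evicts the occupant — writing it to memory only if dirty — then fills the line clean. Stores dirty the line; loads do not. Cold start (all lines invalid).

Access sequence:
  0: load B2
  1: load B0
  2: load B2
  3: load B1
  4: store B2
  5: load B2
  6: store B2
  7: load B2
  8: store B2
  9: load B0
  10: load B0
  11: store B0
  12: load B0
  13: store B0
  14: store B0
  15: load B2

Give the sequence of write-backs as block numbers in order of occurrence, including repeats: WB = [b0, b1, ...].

0: R B2 -> L0 miss  d=-]
1: R B0 -> L0 miss  d=-]
2: R B2 -> L0 miss  d=-]
3: R B1 -> L1 miss  d=-]
4: W B2 -> L0 hit  d=D]
5: R B2 -> L0 hit  d=D]
6: W B2 -> L0 hit  d=D]
7: R B2 -> L0 hit  d=D]
8: W B2 -> L0 hit  d=D]
9: R B0 -> L0 miss wb->B2  d=-]
10: R B0 -> L0 hit  d=-]
11: W B0 -> L0 hit  d=D]
12: R B0 -> L0 hit  d=D]
13: W B0 -> L0 hit  d=D]
14: W B0 -> L0 hit  d=D]
15: R B2 -> L0 miss wb->B0  d=-]

WB = [2, 0]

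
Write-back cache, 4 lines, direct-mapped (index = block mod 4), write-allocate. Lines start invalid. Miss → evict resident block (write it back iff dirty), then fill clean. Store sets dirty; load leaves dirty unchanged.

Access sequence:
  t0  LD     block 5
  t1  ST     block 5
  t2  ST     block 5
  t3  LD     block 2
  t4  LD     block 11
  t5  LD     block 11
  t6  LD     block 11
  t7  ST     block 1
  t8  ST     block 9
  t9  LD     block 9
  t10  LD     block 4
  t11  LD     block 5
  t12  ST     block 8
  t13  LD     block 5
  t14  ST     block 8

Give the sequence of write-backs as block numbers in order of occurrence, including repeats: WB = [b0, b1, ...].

0: R B5 -> L1 miss  d=-]
1: W B5 -> L1 hit  d=D]
2: W B5 -> L1 hit  d=D]
3: R B2 -> L2 miss  d=-]
4: R B11 -> L3 miss  d=-]
5: R B11 -> L3 hit  d=-]
6: R B11 -> L3 hit  d=-]
7: W B1 -> L1 miss wb->B5  d=D]
8: W B9 -> L1 miss wb->B1  d=D]
9: R B9 -> L1 hit  d=D]
10: R B4 -> L0 miss  d=-]
11: R B5 -> L1 miss wb->B9  d=-]
12: W B8 -> L0 miss  d=D]
13: R B5 -> L1 hit  d=-]
14: W B8 -> L0 hit  d=D]

WB = [5, 1, 9]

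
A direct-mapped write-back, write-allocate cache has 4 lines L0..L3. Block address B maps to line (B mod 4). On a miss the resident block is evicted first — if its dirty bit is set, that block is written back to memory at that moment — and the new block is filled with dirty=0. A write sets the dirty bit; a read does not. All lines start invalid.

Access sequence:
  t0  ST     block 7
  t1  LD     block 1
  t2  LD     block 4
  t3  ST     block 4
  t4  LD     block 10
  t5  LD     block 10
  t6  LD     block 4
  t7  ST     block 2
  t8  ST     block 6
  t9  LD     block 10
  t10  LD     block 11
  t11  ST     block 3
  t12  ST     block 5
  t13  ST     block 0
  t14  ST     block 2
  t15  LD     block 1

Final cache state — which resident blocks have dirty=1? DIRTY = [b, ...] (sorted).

0: W B7 -> L3 miss  d=D]
1: R B1 -> L1 miss  d=-]
2: R B4 -> L0 miss  d=-]
3: W B4 -> L0 hit  d=D]
4: R B10 -> L2 miss  d=-]
5: R B10 -> L2 hit  d=-]
6: R B4 -> L0 hit  d=D]
7: W B2 -> L2 miss  d=D]
8: W B6 -> L2 miss wb->B2  d=D]
9: R B10 -> L2 miss wb->B6  d=-]
10: R B11 -> L3 miss wb->B7  d=-]
11: W B3 -> L3 miss  d=D]
12: W B5 -> L1 miss  d=D]
13: W B0 -> L0 miss wb->B4  d=D]
14: W B2 -> L2 miss  d=D]
15: R B1 -> L1 miss wb->B5  d=-]

DIRTY = [0, 2, 3]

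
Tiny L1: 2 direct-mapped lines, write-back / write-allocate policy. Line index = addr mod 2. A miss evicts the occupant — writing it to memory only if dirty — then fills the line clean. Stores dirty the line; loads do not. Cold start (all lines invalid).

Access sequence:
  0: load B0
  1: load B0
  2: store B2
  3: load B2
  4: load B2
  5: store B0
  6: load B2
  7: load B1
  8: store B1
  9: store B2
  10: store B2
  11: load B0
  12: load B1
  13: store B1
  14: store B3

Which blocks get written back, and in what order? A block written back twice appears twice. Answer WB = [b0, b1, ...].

0: R B0 -> L0 miss  d=-]
1: R B0 -> L0 hit  d=-]
2: W B2 -> L0 miss  d=D]
3: R B2 -> L0 hit  d=D]
4: R B2 -> L0 hit  d=D]
5: W B0 -> L0 miss wb->B2  d=D]
6: R B2 -> L0 miss wb->B0  d=-]
7: R B1 -> L1 miss  d=-]
8: W B1 -> L1 hit  d=D]
9: W B2 -> L0 hit  d=D]
10: W B2 -> L0 hit  d=D]
11: R B0 -> L0 miss wb->B2  d=-]
12: R B1 -> L1 hit  d=D]
13: W B1 -> L1 hit  d=D]
14: W B3 -> L1 miss wb->B1  d=D]

WB = [2, 0, 2, 1]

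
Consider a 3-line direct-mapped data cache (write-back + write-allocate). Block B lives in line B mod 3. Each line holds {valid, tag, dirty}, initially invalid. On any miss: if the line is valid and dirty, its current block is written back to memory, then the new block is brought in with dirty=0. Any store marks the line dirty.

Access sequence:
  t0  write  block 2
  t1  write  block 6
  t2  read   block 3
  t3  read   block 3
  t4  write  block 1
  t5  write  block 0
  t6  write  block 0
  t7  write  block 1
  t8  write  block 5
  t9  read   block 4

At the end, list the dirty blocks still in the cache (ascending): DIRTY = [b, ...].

  0 | W B2 → L2 miss [D]
  1 | W B6 → L0 miss [D]
  2 | R B3 → L0 miss wb→B6 [-]
  3 | R B3 → L0 hit [-]
  4 | W B1 → L1 miss [D]
  5 | W B0 → L0 miss [D]
  6 | W B0 → L0 hit [D]
  7 | W B1 → L1 hit [D]
  8 | W B5 → L2 miss wb→B2 [D]
  9 | R B4 → L1 miss wb→B1 [-]

DIRTY = [0, 5]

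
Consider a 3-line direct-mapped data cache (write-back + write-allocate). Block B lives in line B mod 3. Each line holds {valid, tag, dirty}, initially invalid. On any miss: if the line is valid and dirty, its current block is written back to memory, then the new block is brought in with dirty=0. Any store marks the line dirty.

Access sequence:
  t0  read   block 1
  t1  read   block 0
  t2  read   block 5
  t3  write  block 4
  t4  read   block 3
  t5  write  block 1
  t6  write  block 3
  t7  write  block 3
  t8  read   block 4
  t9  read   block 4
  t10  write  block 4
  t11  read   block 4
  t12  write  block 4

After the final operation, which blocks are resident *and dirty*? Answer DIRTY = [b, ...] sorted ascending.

0: R B1 → L1 miss [-]
1: R B0 → L0 miss [-]
2: R B5 → L2 miss [-]
3: W B4 → L1 miss [D]
4: R B3 → L0 miss [-]
5: W B1 → L1 miss wb→B4 [D]
6: W B3 → L0 hit [D]
7: W B3 → L0 hit [D]
8: R B4 → L1 miss wb→B1 [-]
9: R B4 → L1 hit [-]
10: W B4 → L1 hit [D]
11: R B4 → L1 hit [D]
12: W B4 → L1 hit [D]

DIRTY = [3, 4]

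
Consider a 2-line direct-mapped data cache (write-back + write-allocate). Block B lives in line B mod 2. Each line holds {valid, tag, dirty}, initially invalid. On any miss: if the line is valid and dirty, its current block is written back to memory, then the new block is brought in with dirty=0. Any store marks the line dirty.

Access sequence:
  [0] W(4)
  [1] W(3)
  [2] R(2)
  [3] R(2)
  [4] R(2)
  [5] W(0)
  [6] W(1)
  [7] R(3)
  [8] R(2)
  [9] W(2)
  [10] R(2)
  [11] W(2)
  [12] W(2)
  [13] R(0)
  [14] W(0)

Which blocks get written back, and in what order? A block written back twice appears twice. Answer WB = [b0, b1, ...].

  0 | W B4 → L0 miss [D]
  1 | W B3 → L1 miss [D]
  2 | R B2 → L0 miss wb→B4 [-]
  3 | R B2 → L0 hit [-]
  4 | R B2 → L0 hit [-]
  5 | W B0 → L0 miss [D]
  6 | W B1 → L1 miss wb→B3 [D]
  7 | R B3 → L1 miss wb→B1 [-]
  8 | R B2 → L0 miss wb→B0 [-]
  9 | W B2 → L0 hit [D]
  10 | R B2 → L0 hit [D]
  11 | W B2 → L0 hit [D]
  12 | W B2 → L0 hit [D]
  13 | R B0 → L0 miss wb→B2 [-]
  14 | W B0 → L0 hit [D]

WB = [4, 3, 1, 0, 2]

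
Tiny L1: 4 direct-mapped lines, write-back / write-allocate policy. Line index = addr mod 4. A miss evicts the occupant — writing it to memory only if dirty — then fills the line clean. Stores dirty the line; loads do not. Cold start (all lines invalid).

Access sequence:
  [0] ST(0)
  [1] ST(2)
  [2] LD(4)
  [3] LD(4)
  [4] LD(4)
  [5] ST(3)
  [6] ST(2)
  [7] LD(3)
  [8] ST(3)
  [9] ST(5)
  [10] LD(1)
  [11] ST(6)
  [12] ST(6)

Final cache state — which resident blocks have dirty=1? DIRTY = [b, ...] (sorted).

DIRTY = [3, 6]

0: W B0 → L0 miss [D]
1: W B2 → L2 miss [D]
2: R B4 → L0 miss wb→B0 [-]
3: R B4 → L0 hit [-]
4: R B4 → L0 hit [-]
5: W B3 → L3 miss [D]
6: W B2 → L2 hit [D]
7: R B3 → L3 hit [D]
8: W B3 → L3 hit [D]
9: W B5 → L1 miss [D]
10: R B1 → L1 miss wb→B5 [-]
11: W B6 → L2 miss wb→B2 [D]
12: W B6 → L2 hit [D]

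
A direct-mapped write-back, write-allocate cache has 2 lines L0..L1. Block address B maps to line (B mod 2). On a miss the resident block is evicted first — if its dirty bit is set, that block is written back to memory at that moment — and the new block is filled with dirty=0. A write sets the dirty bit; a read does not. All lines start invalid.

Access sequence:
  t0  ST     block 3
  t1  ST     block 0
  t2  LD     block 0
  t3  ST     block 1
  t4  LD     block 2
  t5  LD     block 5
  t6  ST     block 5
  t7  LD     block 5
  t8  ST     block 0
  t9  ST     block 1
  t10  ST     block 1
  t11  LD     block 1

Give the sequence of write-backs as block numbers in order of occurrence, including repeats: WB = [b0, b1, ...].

0: W B3 -> L1 miss  d=D]
1: W B0 -> L0 miss  d=D]
2: R B0 -> L0 hit  d=D]
3: W B1 -> L1 miss wb->B3  d=D]
4: R B2 -> L0 miss wb->B0  d=-]
5: R B5 -> L1 miss wb->B1  d=-]
6: W B5 -> L1 hit  d=D]
7: R B5 -> L1 hit  d=D]
8: W B0 -> L0 miss  d=D]
9: W B1 -> L1 miss wb->B5  d=D]
10: W B1 -> L1 hit  d=D]
11: R B1 -> L1 hit  d=D]

WB = [3, 0, 1, 5]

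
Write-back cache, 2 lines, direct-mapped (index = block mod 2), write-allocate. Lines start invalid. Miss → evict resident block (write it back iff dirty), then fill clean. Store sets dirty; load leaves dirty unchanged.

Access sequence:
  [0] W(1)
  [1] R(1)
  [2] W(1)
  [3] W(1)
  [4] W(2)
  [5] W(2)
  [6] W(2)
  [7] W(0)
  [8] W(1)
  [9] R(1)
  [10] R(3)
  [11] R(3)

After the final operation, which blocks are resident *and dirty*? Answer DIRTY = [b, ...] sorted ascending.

DIRTY = [0]

0: W B1 → L1 miss [D]
1: R B1 → L1 hit [D]
2: W B1 → L1 hit [D]
3: W B1 → L1 hit [D]
4: W B2 → L0 miss [D]
5: W B2 → L0 hit [D]
6: W B2 → L0 hit [D]
7: W B0 → L0 miss wb→B2 [D]
8: W B1 → L1 hit [D]
9: R B1 → L1 hit [D]
10: R B3 → L1 miss wb→B1 [-]
11: R B3 → L1 hit [-]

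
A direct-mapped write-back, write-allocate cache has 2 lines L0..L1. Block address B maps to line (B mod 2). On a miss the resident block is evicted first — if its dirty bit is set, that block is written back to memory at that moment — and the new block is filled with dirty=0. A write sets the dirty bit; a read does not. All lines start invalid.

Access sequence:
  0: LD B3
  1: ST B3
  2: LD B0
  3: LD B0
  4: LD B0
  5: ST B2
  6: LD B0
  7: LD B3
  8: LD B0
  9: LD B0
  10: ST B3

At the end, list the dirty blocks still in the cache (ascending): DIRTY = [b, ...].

DIRTY = [3]

  0 | R B3 → L1 miss [-]
  1 | W B3 → L1 hit [D]
  2 | R B0 → L0 miss [-]
  3 | R B0 → L0 hit [-]
  4 | R B0 → L0 hit [-]
  5 | W B2 → L0 miss [D]
  6 | R B0 → L0 miss wb→B2 [-]
  7 | R B3 → L1 hit [D]
  8 | R B0 → L0 hit [-]
  9 | R B0 → L0 hit [-]
  10 | W B3 → L1 hit [D]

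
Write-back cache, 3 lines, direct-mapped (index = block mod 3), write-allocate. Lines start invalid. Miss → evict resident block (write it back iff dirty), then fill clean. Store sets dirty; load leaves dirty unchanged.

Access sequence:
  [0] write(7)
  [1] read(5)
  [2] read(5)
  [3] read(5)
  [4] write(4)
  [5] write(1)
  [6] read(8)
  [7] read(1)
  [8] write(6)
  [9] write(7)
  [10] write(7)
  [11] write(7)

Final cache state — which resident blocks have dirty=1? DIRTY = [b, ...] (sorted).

0: W B7 → L1 miss [D]
1: R B5 → L2 miss [-]
2: R B5 → L2 hit [-]
3: R B5 → L2 hit [-]
4: W B4 → L1 miss wb→B7 [D]
5: W B1 → L1 miss wb→B4 [D]
6: R B8 → L2 miss [-]
7: R B1 → L1 hit [D]
8: W B6 → L0 miss [D]
9: W B7 → L1 miss wb→B1 [D]
10: W B7 → L1 hit [D]
11: W B7 → L1 hit [D]

DIRTY = [6, 7]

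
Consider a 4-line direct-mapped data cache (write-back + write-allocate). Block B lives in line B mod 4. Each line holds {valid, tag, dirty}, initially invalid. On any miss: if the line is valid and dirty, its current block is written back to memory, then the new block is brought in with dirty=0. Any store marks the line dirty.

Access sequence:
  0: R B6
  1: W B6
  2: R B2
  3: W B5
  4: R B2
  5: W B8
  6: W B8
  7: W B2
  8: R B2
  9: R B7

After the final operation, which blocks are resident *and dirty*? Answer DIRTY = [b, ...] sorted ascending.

  0 | R B6 → L2 miss [-]
  1 | W B6 → L2 hit [D]
  2 | R B2 → L2 miss wb→B6 [-]
  3 | W B5 → L1 miss [D]
  4 | R B2 → L2 hit [-]
  5 | W B8 → L0 miss [D]
  6 | W B8 → L0 hit [D]
  7 | W B2 → L2 hit [D]
  8 | R B2 → L2 hit [D]
  9 | R B7 → L3 miss [-]

DIRTY = [2, 5, 8]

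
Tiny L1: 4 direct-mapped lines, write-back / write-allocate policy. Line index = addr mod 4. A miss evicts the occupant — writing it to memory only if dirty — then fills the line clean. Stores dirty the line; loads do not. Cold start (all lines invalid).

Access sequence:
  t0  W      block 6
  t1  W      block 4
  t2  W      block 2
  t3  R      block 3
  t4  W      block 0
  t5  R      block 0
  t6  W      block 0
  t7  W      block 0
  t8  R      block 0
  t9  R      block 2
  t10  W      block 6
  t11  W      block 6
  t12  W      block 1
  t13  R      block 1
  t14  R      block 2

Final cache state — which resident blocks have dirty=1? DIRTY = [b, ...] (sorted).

DIRTY = [0, 1]

  0 | W B6 → L2 miss [D]
  1 | W B4 → L0 miss [D]
  2 | W B2 → L2 miss wb→B6 [D]
  3 | R B3 → L3 miss [-]
  4 | W B0 → L0 miss wb→B4 [D]
  5 | R B0 → L0 hit [D]
  6 | W B0 → L0 hit [D]
  7 | W B0 → L0 hit [D]
  8 | R B0 → L0 hit [D]
  9 | R B2 → L2 hit [D]
  10 | W B6 → L2 miss wb→B2 [D]
  11 | W B6 → L2 hit [D]
  12 | W B1 → L1 miss [D]
  13 | R B1 → L1 hit [D]
  14 | R B2 → L2 miss wb→B6 [-]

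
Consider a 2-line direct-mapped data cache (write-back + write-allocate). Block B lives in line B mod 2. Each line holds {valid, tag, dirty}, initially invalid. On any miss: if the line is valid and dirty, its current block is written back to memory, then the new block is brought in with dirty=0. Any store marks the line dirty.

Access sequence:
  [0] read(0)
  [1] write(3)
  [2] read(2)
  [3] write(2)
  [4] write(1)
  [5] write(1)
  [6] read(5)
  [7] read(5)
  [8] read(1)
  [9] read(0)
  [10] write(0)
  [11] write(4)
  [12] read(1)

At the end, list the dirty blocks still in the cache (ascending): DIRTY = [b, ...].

0: R B0 → L0 miss [-]
1: W B3 → L1 miss [D]
2: R B2 → L0 miss [-]
3: W B2 → L0 hit [D]
4: W B1 → L1 miss wb→B3 [D]
5: W B1 → L1 hit [D]
6: R B5 → L1 miss wb→B1 [-]
7: R B5 → L1 hit [-]
8: R B1 → L1 miss [-]
9: R B0 → L0 miss wb→B2 [-]
10: W B0 → L0 hit [D]
11: W B4 → L0 miss wb→B0 [D]
12: R B1 → L1 hit [-]

DIRTY = [4]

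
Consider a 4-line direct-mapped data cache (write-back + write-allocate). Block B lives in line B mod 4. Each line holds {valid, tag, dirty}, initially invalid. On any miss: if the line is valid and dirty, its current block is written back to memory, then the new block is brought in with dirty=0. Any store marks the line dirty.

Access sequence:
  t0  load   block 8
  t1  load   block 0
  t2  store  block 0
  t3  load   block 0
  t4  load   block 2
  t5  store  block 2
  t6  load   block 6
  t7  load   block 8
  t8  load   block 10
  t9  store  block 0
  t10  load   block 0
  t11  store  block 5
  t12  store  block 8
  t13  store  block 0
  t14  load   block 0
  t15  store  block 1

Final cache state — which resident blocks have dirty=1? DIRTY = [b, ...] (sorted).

DIRTY = [0, 1]

0: R B8 -> L0 miss  d=-]
1: R B0 -> L0 miss  d=-]
2: W B0 -> L0 hit  d=D]
3: R B0 -> L0 hit  d=D]
4: R B2 -> L2 miss  d=-]
5: W B2 -> L2 hit  d=D]
6: R B6 -> L2 miss wb->B2  d=-]
7: R B8 -> L0 miss wb->B0  d=-]
8: R B10 -> L2 miss  d=-]
9: W B0 -> L0 miss  d=D]
10: R B0 -> L0 hit  d=D]
11: W B5 -> L1 miss  d=D]
12: W B8 -> L0 miss wb->B0  d=D]
13: W B0 -> L0 miss wb->B8  d=D]
14: R B0 -> L0 hit  d=D]
15: W B1 -> L1 miss wb->B5  d=D]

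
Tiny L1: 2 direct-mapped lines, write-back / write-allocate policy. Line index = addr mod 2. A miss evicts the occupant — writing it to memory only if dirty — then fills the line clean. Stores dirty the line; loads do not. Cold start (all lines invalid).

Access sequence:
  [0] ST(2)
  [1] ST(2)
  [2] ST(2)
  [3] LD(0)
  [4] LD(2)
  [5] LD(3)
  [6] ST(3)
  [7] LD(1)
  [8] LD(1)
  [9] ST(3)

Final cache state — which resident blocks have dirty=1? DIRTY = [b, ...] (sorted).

0: W B2 → L0 miss [D]
1: W B2 → L0 hit [D]
2: W B2 → L0 hit [D]
3: R B0 → L0 miss wb→B2 [-]
4: R B2 → L0 miss [-]
5: R B3 → L1 miss [-]
6: W B3 → L1 hit [D]
7: R B1 → L1 miss wb→B3 [-]
8: R B1 → L1 hit [-]
9: W B3 → L1 miss [D]

DIRTY = [3]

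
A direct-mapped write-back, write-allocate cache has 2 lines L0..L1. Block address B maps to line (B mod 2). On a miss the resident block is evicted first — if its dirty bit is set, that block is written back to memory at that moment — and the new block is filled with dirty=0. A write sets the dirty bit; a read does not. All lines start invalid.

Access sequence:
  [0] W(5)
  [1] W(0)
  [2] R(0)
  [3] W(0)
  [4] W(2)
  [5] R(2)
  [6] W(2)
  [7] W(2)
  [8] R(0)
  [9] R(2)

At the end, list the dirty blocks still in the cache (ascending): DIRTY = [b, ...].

0: W B5 → L1 miss [D]
1: W B0 → L0 miss [D]
2: R B0 → L0 hit [D]
3: W B0 → L0 hit [D]
4: W B2 → L0 miss wb→B0 [D]
5: R B2 → L0 hit [D]
6: W B2 → L0 hit [D]
7: W B2 → L0 hit [D]
8: R B0 → L0 miss wb→B2 [-]
9: R B2 → L0 miss [-]

DIRTY = [5]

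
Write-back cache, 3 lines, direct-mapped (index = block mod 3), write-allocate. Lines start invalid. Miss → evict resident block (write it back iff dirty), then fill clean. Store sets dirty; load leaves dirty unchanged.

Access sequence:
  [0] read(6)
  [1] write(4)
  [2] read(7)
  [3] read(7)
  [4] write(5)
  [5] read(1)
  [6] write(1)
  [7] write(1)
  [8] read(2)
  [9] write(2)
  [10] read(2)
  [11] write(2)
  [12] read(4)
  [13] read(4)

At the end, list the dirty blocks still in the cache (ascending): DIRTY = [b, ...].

DIRTY = [2]

  0 | R B6 → L0 miss [-]
  1 | W B4 → L1 miss [D]
  2 | R B7 → L1 miss wb→B4 [-]
  3 | R B7 → L1 hit [-]
  4 | W B5 → L2 miss [D]
  5 | R B1 → L1 miss [-]
  6 | W B1 → L1 hit [D]
  7 | W B1 → L1 hit [D]
  8 | R B2 → L2 miss wb→B5 [-]
  9 | W B2 → L2 hit [D]
  10 | R B2 → L2 hit [D]
  11 | W B2 → L2 hit [D]
  12 | R B4 → L1 miss wb→B1 [-]
  13 | R B4 → L1 hit [-]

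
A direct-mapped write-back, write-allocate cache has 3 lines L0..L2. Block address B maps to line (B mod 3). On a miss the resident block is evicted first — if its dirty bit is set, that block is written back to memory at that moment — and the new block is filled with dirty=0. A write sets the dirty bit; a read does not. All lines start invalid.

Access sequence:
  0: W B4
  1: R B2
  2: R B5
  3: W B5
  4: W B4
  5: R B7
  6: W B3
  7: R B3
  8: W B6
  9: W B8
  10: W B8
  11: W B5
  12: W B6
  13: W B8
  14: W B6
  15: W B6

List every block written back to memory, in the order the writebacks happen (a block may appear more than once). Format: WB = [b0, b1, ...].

WB = [4, 3, 5, 8, 5]

  0 | W B4 → L1 miss [D]
  1 | R B2 → L2 miss [-]
  2 | R B5 → L2 miss [-]
  3 | W B5 → L2 hit [D]
  4 | W B4 → L1 hit [D]
  5 | R B7 → L1 miss wb→B4 [-]
  6 | W B3 → L0 miss [D]
  7 | R B3 → L0 hit [D]
  8 | W B6 → L0 miss wb→B3 [D]
  9 | W B8 → L2 miss wb→B5 [D]
  10 | W B8 → L2 hit [D]
  11 | W B5 → L2 miss wb→B8 [D]
  12 | W B6 → L0 hit [D]
  13 | W B8 → L2 miss wb→B5 [D]
  14 | W B6 → L0 hit [D]
  15 | W B6 → L0 hit [D]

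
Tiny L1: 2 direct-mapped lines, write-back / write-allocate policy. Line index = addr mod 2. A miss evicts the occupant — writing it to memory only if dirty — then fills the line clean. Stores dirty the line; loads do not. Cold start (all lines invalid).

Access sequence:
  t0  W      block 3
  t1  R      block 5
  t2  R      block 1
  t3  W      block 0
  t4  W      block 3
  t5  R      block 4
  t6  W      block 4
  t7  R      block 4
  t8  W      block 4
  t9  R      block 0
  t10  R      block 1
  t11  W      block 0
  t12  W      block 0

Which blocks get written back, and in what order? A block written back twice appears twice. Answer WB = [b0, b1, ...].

WB = [3, 0, 4, 3]

0: W B3 → L1 miss [D]
1: R B5 → L1 miss wb→B3 [-]
2: R B1 → L1 miss [-]
3: W B0 → L0 miss [D]
4: W B3 → L1 miss [D]
5: R B4 → L0 miss wb→B0 [-]
6: W B4 → L0 hit [D]
7: R B4 → L0 hit [D]
8: W B4 → L0 hit [D]
9: R B0 → L0 miss wb→B4 [-]
10: R B1 → L1 miss wb→B3 [-]
11: W B0 → L0 hit [D]
12: W B0 → L0 hit [D]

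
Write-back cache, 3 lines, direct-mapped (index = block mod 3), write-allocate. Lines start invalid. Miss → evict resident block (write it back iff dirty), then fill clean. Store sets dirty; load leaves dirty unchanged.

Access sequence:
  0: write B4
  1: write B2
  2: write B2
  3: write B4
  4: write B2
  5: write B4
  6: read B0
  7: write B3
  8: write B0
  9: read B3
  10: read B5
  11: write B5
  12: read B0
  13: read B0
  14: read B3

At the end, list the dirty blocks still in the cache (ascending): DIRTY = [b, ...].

DIRTY = [4, 5]

  0 | W B4 → L1 miss [D]
  1 | W B2 → L2 miss [D]
  2 | W B2 → L2 hit [D]
  3 | W B4 → L1 hit [D]
  4 | W B2 → L2 hit [D]
  5 | W B4 → L1 hit [D]
  6 | R B0 → L0 miss [-]
  7 | W B3 → L0 miss [D]
  8 | W B0 → L0 miss wb→B3 [D]
  9 | R B3 → L0 miss wb→B0 [-]
  10 | R B5 → L2 miss wb→B2 [-]
  11 | W B5 → L2 hit [D]
  12 | R B0 → L0 miss [-]
  13 | R B0 → L0 hit [-]
  14 | R B3 → L0 miss [-]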